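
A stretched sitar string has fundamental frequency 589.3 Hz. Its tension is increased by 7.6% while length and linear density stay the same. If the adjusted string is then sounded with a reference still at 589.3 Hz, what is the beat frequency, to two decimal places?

21.98 Hz

For a string, f ∝ √T, so the new frequency is 589.3·√1.076 = 611.2834 Hz.
f_beat = |611.2834 − 589.3| = 21.98 Hz.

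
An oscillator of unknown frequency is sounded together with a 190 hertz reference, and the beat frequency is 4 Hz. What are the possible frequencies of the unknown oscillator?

186 Hz or 194 Hz

|f − 190| = 4, so f = 190 ± 4.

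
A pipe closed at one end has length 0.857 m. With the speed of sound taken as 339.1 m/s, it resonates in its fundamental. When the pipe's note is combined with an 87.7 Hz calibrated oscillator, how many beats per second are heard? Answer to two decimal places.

11.22 Hz

Closed pipe (odd harmonics): f_n = n·v/(4L) = 1·339.1/(4·0.857) = 98.9207 Hz.
f_beat = |98.9207 − 87.7| = 11.22 Hz.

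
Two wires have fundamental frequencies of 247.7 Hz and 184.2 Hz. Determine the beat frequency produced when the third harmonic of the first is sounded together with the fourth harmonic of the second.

6.3 Hz

Third harmonic of the first: 3·247.7 = 743.1 Hz.
Fourth harmonic of the second: 4·184.2 = 736.8 Hz.
f_beat = |743.1 − 736.8| = 6.3 Hz.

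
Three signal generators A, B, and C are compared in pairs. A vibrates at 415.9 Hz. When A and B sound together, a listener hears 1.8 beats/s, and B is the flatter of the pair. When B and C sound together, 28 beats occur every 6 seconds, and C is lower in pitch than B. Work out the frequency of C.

409.4333 Hz

B is below A, so f_B = 415.9 − 1.8 = 414.1 Hz.
B–C: Beat frequency = 28/6 = 4.6667 Hz.
C is below B, so f_C = 414.1 − 4.6667 = 409.4333 Hz.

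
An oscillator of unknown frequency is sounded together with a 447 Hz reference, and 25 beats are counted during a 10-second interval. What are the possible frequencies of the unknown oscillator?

Beat frequency = 25/10 = 2.5 Hz.
|f − 447| = 2.5, so f = 447 ± 2.5.

444.5 Hz or 449.5 Hz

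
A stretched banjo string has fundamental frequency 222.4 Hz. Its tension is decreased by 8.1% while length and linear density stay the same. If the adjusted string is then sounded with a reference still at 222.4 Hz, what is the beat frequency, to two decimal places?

9.20 Hz

For a string, f ∝ √T, so the new frequency is 222.4·√0.919 = 213.2026 Hz.
f_beat = |213.2026 − 222.4| = 9.20 Hz.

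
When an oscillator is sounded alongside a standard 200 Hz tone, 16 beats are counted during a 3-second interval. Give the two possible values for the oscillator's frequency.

194.6667 Hz or 205.3333 Hz

Beat frequency = 16/3 = 5.3333 Hz.
|f − 200| = 5.3333, so f = 200 ± 5.3333.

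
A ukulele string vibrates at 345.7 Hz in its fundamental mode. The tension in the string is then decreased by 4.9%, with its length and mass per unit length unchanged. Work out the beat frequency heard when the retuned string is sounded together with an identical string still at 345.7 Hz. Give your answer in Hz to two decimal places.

8.58 Hz

For a string, f ∝ √T, so the new frequency is 345.7·√0.951 = 337.1240 Hz.
f_beat = |337.1240 − 345.7| = 8.58 Hz.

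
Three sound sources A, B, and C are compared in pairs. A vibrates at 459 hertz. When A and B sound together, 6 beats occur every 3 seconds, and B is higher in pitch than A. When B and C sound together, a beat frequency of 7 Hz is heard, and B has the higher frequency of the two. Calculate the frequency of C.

454 Hz

A–B: Beat frequency = 6/3 = 2 Hz.
B is above A, so f_B = 459 + 2 = 461 Hz.
C is below B, so f_C = 461 − 7 = 454 Hz.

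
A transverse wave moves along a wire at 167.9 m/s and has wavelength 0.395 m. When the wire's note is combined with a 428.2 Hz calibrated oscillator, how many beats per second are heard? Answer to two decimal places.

Source frequency f = v/λ = 167.9/0.395 = 425.0633 Hz.
f_beat = |425.0633 − 428.2| = 3.14 Hz.

3.14 Hz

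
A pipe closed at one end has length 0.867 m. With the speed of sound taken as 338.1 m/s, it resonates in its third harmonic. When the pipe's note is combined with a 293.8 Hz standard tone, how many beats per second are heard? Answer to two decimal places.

Closed pipe (odd harmonics): f_n = n·v/(4L) = 3·338.1/(4·0.867) = 292.4740 Hz.
f_beat = |292.4740 − 293.8| = 1.33 Hz.

1.33 Hz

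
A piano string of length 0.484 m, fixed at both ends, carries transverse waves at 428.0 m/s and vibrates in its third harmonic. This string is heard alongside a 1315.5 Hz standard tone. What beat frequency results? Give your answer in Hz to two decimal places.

10.95 Hz

For a string fixed at both ends, f_n = n·v/(2L) = 3·428.0/(2·0.484) = 1326.4463 Hz.
f_beat = |1326.4463 − 1315.5| = 10.95 Hz.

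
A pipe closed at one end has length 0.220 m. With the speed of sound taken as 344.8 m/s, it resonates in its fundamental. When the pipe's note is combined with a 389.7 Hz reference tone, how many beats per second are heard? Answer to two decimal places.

2.12 Hz

Closed pipe (odd harmonics): f_n = n·v/(4L) = 1·344.8/(4·0.220) = 391.8182 Hz.
f_beat = |391.8182 − 389.7| = 2.12 Hz.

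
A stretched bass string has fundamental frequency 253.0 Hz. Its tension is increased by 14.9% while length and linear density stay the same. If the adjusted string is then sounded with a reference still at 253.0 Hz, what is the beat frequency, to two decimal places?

18.19 Hz

For a string, f ∝ √T, so the new frequency is 253.0·√1.149 = 271.1943 Hz.
f_beat = |271.1943 − 253.0| = 18.19 Hz.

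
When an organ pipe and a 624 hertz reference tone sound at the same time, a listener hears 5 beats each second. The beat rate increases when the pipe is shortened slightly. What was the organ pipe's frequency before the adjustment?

|f − 624| = 5, so the organ pipe was at either 619 Hz or 629 Hz.
A shorter pipe has a higher fundamental; the adjustment raises the organ pipe's frequency.
The beat rate rose, so the adjustment moved the organ pipe further from 624 Hz — it was already above the reference.

629 Hz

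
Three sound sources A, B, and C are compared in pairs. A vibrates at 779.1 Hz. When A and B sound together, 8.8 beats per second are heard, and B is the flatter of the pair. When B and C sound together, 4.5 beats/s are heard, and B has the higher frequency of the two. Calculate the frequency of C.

B is below A, so f_B = 779.1 − 8.8 = 770.3 Hz.
C is below B, so f_C = 770.3 − 4.5 = 765.8 Hz.

765.8 Hz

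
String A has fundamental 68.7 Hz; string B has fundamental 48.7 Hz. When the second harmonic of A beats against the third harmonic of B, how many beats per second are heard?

8.7 Hz

Second harmonic of the first: 2·68.7 = 137.4 Hz.
Third harmonic of the second: 3·48.7 = 146.1 Hz.
f_beat = |137.4 − 146.1| = 8.7 Hz.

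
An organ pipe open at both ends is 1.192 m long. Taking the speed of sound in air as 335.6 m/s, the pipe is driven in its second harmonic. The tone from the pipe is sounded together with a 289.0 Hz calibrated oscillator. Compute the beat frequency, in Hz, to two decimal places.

Open pipe: f_n = n·v/(2L) = 2·335.6/(2·1.192) = 281.5436 Hz.
f_beat = |281.5436 − 289.0| = 7.46 Hz.

7.46 Hz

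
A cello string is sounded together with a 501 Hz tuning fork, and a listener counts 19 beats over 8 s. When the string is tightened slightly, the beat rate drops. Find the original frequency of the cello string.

498.625 Hz

Beat frequency = 19/8 = 2.375 Hz.
|f − 501| = 2.375, so the cello string was at either 498.625 Hz or 503.375 Hz.
Increasing tension raises a string's frequency; the adjustment raises the cello string's frequency.
The beat rate fell, so the adjustment moved the cello string toward 501 Hz — it must have started below the reference.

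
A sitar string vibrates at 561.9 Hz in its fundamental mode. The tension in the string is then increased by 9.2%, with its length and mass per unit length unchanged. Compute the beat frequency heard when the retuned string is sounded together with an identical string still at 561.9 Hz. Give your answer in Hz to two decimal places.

25.28 Hz

For a string, f ∝ √T, so the new frequency is 561.9·√1.092 = 587.1788 Hz.
f_beat = |587.1788 − 561.9| = 25.28 Hz.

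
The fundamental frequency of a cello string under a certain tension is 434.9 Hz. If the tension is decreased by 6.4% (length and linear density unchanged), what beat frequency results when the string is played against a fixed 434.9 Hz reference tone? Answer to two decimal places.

14.15 Hz

For a string, f ∝ √T, so the new frequency is 434.9·√0.936 = 420.7531 Hz.
f_beat = |420.7531 − 434.9| = 14.15 Hz.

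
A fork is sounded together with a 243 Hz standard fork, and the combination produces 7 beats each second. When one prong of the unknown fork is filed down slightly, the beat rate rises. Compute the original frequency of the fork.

250 Hz

|f − 243| = 7, so the fork was at either 236 Hz or 250 Hz.
Filing a prong removes mass and raises the fork's frequency; the adjustment raises the fork's frequency.
The beat rate rose, so the adjustment moved the fork further from 243 Hz — it was already above the reference.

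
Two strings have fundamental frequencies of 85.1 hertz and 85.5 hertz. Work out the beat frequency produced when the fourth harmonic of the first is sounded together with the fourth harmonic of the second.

Fourth harmonic of the first: 4·85.1 = 340.4 Hz.
Fourth harmonic of the second: 4·85.5 = 342.0 Hz.
f_beat = |340.4 − 342.0| = 1.6 Hz.

1.6 Hz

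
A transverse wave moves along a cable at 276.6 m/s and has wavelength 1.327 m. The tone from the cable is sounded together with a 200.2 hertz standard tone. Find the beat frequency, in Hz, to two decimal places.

Source frequency f = v/λ = 276.6/1.327 = 208.4401 Hz.
f_beat = |208.4401 − 200.2| = 8.24 Hz.

8.24 Hz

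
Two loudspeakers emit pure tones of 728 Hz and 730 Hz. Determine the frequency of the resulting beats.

2 Hz

Beats arise from superposition of two nearby frequencies; the beat rate is |f₁ − f₂|.
|728 − 730| = 2 Hz.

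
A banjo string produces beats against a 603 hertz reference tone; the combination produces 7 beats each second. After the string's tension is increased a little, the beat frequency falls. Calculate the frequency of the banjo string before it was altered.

596 Hz

|f − 603| = 7, so the banjo string was at either 596 Hz or 610 Hz.
Higher tension means higher frequency; the adjustment raises the banjo string's frequency.
The beat rate fell, so the adjustment moved the banjo string toward 603 Hz — it must have started below the reference.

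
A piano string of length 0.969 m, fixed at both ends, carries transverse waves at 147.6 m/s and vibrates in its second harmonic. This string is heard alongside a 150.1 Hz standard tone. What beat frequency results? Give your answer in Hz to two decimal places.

For a string fixed at both ends, f_n = n·v/(2L) = 2·147.6/(2·0.969) = 152.3220 Hz.
f_beat = |152.3220 − 150.1| = 2.22 Hz.

2.22 Hz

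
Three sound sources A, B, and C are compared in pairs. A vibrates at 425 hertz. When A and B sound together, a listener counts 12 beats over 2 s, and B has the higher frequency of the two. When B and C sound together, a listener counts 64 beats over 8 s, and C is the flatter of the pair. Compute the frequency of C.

423 Hz

A–B: Beat frequency = 12/2 = 6 Hz.
B is above A, so f_B = 425 + 6 = 431 Hz.
B–C: Beat frequency = 64/8 = 8 Hz.
C is below B, so f_C = 431 − 8 = 423 Hz.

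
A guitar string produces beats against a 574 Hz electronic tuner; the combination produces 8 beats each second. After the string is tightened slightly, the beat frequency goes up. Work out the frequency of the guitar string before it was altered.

582 Hz

|f − 574| = 8, so the guitar string was at either 566 Hz or 582 Hz.
Increasing tension raises a string's frequency; the adjustment raises the guitar string's frequency.
The beat rate rose, so the adjustment moved the guitar string further from 574 Hz — it was already above the reference.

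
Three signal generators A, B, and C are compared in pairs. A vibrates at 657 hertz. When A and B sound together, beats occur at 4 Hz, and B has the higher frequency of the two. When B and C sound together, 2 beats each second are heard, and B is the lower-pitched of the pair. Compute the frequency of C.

663 Hz

B is above A, so f_B = 657 + 4 = 661 Hz.
C is above B, so f_C = 661 + 2 = 663 Hz.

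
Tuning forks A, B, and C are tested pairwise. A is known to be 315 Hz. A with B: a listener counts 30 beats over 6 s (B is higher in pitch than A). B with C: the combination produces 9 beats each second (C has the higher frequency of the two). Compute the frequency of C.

A–B: Beat frequency = 30/6 = 5 Hz.
B is above A, so f_B = 315 + 5 = 320 Hz.
C is above B, so f_C = 320 + 9 = 329 Hz.

329 Hz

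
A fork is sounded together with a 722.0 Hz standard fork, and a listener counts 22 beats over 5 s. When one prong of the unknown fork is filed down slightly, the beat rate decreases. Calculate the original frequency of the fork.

Beat frequency = 22/5 = 4.4 Hz.
|f − 722.0| = 4.4, so the fork was at either 717.6 Hz or 726.4 Hz.
Filing a prong removes mass and raises the fork's frequency; the adjustment raises the fork's frequency.
The beat rate fell, so the adjustment moved the fork toward 722.0 Hz — it must have started below the reference.

717.6 Hz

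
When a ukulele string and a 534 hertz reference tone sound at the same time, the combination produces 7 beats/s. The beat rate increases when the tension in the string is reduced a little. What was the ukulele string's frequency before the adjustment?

527 Hz

|f − 534| = 7, so the ukulele string was at either 527 Hz or 541 Hz.
Lower tension means lower frequency; the adjustment lowers the ukulele string's frequency.
The beat rate rose, so the adjustment moved the ukulele string further from 534 Hz — it was already below the reference.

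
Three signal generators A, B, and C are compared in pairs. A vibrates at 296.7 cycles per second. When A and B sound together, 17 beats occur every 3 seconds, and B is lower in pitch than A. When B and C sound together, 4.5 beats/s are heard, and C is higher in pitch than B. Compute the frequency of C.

A–B: Beat frequency = 17/3 = 5.6667 Hz.
B is below A, so f_B = 296.7 − 5.6667 = 291.0333 Hz.
C is above B, so f_C = 291.0333 + 4.5 = 295.5333 Hz.

295.5333 Hz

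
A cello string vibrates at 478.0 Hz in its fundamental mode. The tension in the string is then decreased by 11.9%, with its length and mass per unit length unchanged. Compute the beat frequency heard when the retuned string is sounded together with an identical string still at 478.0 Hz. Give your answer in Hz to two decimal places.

29.34 Hz

For a string, f ∝ √T, so the new frequency is 478.0·√0.881 = 448.6584 Hz.
f_beat = |448.6584 − 478.0| = 29.34 Hz.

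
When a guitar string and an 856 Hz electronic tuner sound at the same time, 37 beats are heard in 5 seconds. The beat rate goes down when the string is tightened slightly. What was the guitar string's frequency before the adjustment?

848.6 Hz

Beat frequency = 37/5 = 7.4 Hz.
|f − 856| = 7.4, so the guitar string was at either 848.6 Hz or 863.4 Hz.
Increasing tension raises a string's frequency; the adjustment raises the guitar string's frequency.
The beat rate fell, so the adjustment moved the guitar string toward 856 Hz — it must have started below the reference.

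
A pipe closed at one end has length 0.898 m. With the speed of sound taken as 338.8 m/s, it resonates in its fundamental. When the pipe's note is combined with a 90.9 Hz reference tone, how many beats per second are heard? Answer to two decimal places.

3.42 Hz

Closed pipe (odd harmonics): f_n = n·v/(4L) = 1·338.8/(4·0.898) = 94.3207 Hz.
f_beat = |94.3207 − 90.9| = 3.42 Hz.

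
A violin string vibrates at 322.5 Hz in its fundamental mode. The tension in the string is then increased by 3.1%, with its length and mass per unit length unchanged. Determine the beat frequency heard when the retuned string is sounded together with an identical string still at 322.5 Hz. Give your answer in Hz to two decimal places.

For a string, f ∝ √T, so the new frequency is 322.5·√1.031 = 327.4606 Hz.
f_beat = |327.4606 − 322.5| = 4.96 Hz.

4.96 Hz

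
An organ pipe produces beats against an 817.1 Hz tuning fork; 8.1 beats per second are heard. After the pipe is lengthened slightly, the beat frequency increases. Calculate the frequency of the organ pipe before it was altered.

809 Hz

|f − 817.1| = 8.1, so the organ pipe was at either 809 Hz or 825.2 Hz.
A longer pipe has a lower fundamental; the adjustment lowers the organ pipe's frequency.
The beat rate rose, so the adjustment moved the organ pipe further from 817.1 Hz — it was already below the reference.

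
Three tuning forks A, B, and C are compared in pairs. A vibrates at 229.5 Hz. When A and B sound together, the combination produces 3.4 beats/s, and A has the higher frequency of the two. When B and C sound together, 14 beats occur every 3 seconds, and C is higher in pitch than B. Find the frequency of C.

B is below A, so f_B = 229.5 − 3.4 = 226.1 Hz.
B–C: Beat frequency = 14/3 = 4.6667 Hz.
C is above B, so f_C = 226.1 + 4.6667 = 230.7667 Hz.

230.7667 Hz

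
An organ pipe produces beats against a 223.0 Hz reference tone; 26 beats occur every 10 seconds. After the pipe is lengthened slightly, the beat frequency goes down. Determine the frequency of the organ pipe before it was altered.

Beat frequency = 26/10 = 2.6 Hz.
|f − 223.0| = 2.6, so the organ pipe was at either 220.4 Hz or 225.6 Hz.
A longer pipe has a lower fundamental; the adjustment lowers the organ pipe's frequency.
The beat rate fell, so the adjustment moved the organ pipe toward 223.0 Hz — it must have started above the reference.

225.6 Hz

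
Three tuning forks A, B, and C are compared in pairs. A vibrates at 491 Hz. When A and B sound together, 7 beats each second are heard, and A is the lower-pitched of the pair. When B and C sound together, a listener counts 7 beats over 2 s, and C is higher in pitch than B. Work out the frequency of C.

B is above A, so f_B = 491 + 7 = 498 Hz.
B–C: Beat frequency = 7/2 = 3.5 Hz.
C is above B, so f_C = 498 + 3.5 = 501.5 Hz.

501.5 Hz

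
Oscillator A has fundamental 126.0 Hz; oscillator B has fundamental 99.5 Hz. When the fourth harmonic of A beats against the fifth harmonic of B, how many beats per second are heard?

Fourth harmonic of the first: 4·126.0 = 504.0 Hz.
Fifth harmonic of the second: 5·99.5 = 497.5 Hz.
f_beat = |504.0 − 497.5| = 6.5 Hz.

6.5 Hz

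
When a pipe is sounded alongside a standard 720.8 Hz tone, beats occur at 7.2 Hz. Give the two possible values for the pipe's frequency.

713.6 Hz or 728 Hz

|f − 720.8| = 7.2, so f = 720.8 ± 7.2.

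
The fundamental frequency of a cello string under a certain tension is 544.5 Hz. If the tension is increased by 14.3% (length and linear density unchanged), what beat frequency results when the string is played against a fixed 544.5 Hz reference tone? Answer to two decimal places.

37.63 Hz

For a string, f ∝ √T, so the new frequency is 544.5·√1.143 = 582.1314 Hz.
f_beat = |582.1314 − 544.5| = 37.63 Hz.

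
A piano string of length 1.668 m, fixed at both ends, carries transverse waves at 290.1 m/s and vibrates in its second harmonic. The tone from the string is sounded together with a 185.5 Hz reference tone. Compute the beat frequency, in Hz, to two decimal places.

11.58 Hz

For a string fixed at both ends, f_n = n·v/(2L) = 2·290.1/(2·1.668) = 173.9209 Hz.
f_beat = |173.9209 − 185.5| = 11.58 Hz.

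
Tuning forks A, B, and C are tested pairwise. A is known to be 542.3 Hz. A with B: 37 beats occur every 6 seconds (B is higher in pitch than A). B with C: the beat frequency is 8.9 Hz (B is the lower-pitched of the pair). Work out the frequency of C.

557.3667 Hz

A–B: Beat frequency = 37/6 = 6.1667 Hz.
B is above A, so f_B = 542.3 + 6.1667 = 548.4667 Hz.
C is above B, so f_C = 548.4667 + 8.9 = 557.3667 Hz.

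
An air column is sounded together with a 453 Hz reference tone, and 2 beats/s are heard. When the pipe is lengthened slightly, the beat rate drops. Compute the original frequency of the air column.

|f − 453| = 2, so the air column was at either 451 Hz or 455 Hz.
A longer pipe has a lower fundamental; the adjustment lowers the air column's frequency.
The beat rate fell, so the adjustment moved the air column toward 453 Hz — it must have started above the reference.

455 Hz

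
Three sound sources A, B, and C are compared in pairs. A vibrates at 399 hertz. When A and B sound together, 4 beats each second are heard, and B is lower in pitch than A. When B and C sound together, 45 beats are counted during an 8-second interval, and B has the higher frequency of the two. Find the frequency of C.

389.375 Hz

B is below A, so f_B = 399 − 4 = 395 Hz.
B–C: Beat frequency = 45/8 = 5.625 Hz.
C is below B, so f_C = 395 − 5.625 = 389.375 Hz.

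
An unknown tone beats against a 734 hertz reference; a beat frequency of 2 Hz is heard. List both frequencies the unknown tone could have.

|f − 734| = 2, so f = 734 ± 2.

732 Hz or 736 Hz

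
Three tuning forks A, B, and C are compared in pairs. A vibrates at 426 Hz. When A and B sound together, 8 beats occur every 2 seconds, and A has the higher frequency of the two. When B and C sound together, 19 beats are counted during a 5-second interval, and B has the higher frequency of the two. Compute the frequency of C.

418.2 Hz

A–B: Beat frequency = 8/2 = 4 Hz.
B is below A, so f_B = 426 − 4 = 422 Hz.
B–C: Beat frequency = 19/5 = 3.8 Hz.
C is below B, so f_C = 422 − 3.8 = 418.2 Hz.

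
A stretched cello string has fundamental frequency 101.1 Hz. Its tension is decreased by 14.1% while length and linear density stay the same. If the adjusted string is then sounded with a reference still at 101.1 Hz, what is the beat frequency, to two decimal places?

For a string, f ∝ √T, so the new frequency is 101.1·√0.859 = 93.7018 Hz.
f_beat = |93.7018 − 101.1| = 7.40 Hz.

7.40 Hz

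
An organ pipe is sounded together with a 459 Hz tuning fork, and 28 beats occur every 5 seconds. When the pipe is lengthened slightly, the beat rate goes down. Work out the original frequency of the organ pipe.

Beat frequency = 28/5 = 5.6 Hz.
|f − 459| = 5.6, so the organ pipe was at either 453.4 Hz or 464.6 Hz.
A longer pipe has a lower fundamental; the adjustment lowers the organ pipe's frequency.
The beat rate fell, so the adjustment moved the organ pipe toward 459 Hz — it must have started above the reference.

464.6 Hz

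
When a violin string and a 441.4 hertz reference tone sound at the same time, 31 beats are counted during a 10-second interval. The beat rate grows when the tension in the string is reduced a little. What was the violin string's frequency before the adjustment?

438.3 Hz

Beat frequency = 31/10 = 3.1 Hz.
|f − 441.4| = 3.1, so the violin string was at either 438.3 Hz or 444.5 Hz.
Lower tension means lower frequency; the adjustment lowers the violin string's frequency.
The beat rate rose, so the adjustment moved the violin string further from 441.4 Hz — it was already below the reference.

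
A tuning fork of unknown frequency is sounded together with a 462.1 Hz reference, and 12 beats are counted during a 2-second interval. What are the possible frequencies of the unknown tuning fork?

456.1 Hz or 468.1 Hz

Beat frequency = 12/2 = 6 Hz.
|f − 462.1| = 6, so f = 462.1 ± 6.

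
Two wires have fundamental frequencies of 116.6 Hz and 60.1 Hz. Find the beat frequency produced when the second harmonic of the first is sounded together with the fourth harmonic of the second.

7.2 Hz

Second harmonic of the first: 2·116.6 = 233.2 Hz.
Fourth harmonic of the second: 4·60.1 = 240.4 Hz.
f_beat = |233.2 − 240.4| = 7.2 Hz.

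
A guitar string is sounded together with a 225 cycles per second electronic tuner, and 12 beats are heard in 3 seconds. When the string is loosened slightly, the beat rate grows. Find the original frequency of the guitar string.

Beat frequency = 12/3 = 4 Hz.
|f − 225| = 4, so the guitar string was at either 221 Hz or 229 Hz.
Reducing tension lowers a string's frequency; the adjustment lowers the guitar string's frequency.
The beat rate rose, so the adjustment moved the guitar string further from 225 Hz — it was already below the reference.

221 Hz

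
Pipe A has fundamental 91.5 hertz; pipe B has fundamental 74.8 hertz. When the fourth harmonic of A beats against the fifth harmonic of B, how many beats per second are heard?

8.0 Hz

Fourth harmonic of the first: 4·91.5 = 366.0 Hz.
Fifth harmonic of the second: 5·74.8 = 374.0 Hz.
f_beat = |366.0 − 374.0| = 8.0 Hz.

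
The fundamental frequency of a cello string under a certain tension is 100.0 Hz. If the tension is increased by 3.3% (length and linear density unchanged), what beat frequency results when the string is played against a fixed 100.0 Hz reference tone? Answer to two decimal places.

1.64 Hz

For a string, f ∝ √T, so the new frequency is 100.0·√1.033 = 101.6366 Hz.
f_beat = |101.6366 − 100.0| = 1.64 Hz.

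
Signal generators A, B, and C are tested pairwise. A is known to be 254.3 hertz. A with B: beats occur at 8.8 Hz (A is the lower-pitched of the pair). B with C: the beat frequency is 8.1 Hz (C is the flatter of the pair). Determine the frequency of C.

B is above A, so f_B = 254.3 + 8.8 = 263.1 Hz.
C is below B, so f_C = 263.1 − 8.1 = 255 Hz.

255 Hz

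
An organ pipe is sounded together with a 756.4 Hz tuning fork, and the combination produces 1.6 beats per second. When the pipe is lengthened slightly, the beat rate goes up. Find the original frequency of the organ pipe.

|f − 756.4| = 1.6, so the organ pipe was at either 754.8 Hz or 758 Hz.
A longer pipe has a lower fundamental; the adjustment lowers the organ pipe's frequency.
The beat rate rose, so the adjustment moved the organ pipe further from 756.4 Hz — it was already below the reference.

754.8 Hz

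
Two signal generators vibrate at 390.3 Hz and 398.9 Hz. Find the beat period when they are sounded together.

f_beat = |390.3 − 398.9| = 8.6 Hz.
Beat period T = 1 / f_beat = 1 / 8.6 s.

0.116 s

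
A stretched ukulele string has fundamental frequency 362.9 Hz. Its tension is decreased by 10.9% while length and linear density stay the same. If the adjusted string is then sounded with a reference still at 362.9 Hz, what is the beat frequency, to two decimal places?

For a string, f ∝ √T, so the new frequency is 362.9·√0.891 = 342.5515 Hz.
f_beat = |342.5515 − 362.9| = 20.35 Hz.

20.35 Hz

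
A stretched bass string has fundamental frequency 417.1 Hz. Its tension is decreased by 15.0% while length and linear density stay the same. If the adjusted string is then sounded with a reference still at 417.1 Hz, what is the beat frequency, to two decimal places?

For a string, f ∝ √T, so the new frequency is 417.1·√0.850 = 384.5472 Hz.
f_beat = |384.5472 − 417.1| = 32.55 Hz.

32.55 Hz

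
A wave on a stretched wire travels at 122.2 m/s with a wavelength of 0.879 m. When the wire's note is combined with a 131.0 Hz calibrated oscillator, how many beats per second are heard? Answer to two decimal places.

8.02 Hz

Source frequency f = v/λ = 122.2/0.879 = 139.0216 Hz.
f_beat = |139.0216 − 131.0| = 8.02 Hz.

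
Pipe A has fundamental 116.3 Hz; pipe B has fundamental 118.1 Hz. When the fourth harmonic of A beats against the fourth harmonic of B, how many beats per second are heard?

Fourth harmonic of the first: 4·116.3 = 465.2 Hz.
Fourth harmonic of the second: 4·118.1 = 472.4 Hz.
f_beat = |465.2 − 472.4| = 7.2 Hz.

7.2 Hz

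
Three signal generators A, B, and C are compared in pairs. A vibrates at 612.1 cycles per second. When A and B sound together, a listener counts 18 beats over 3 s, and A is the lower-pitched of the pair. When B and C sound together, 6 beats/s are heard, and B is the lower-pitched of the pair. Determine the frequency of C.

624.1 Hz

A–B: Beat frequency = 18/3 = 6 Hz.
B is above A, so f_B = 612.1 + 6 = 618.1 Hz.
C is above B, so f_C = 618.1 + 6 = 624.1 Hz.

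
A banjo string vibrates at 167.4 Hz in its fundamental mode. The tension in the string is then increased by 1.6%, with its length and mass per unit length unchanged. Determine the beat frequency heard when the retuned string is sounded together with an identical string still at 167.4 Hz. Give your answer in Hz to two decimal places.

1.33 Hz

For a string, f ∝ √T, so the new frequency is 167.4·√1.016 = 168.7339 Hz.
f_beat = |168.7339 − 167.4| = 1.33 Hz.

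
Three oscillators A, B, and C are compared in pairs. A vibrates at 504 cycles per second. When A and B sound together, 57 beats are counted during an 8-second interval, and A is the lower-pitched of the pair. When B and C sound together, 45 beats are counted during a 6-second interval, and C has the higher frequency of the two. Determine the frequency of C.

518.625 Hz

A–B: Beat frequency = 57/8 = 7.125 Hz.
B is above A, so f_B = 504 + 7.125 = 511.125 Hz.
B–C: Beat frequency = 45/6 = 7.5 Hz.
C is above B, so f_C = 511.125 + 7.5 = 518.625 Hz.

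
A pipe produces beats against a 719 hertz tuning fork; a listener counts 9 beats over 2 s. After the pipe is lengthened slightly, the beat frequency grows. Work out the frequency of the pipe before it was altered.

Beat frequency = 9/2 = 4.5 Hz.
|f − 719| = 4.5, so the pipe was at either 714.5 Hz or 723.5 Hz.
A longer pipe has a lower fundamental; the adjustment lowers the pipe's frequency.
The beat rate rose, so the adjustment moved the pipe further from 719 Hz — it was already below the reference.

714.5 Hz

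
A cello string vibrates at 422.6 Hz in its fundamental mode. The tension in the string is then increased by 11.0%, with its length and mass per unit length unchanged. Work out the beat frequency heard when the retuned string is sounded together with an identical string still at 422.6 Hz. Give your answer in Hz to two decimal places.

22.64 Hz

For a string, f ∝ √T, so the new frequency is 422.6·√1.110 = 445.2367 Hz.
f_beat = |445.2367 − 422.6| = 22.64 Hz.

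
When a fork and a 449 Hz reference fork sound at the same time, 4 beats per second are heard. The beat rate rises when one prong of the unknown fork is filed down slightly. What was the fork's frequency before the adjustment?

453 Hz

|f − 449| = 4, so the fork was at either 445 Hz or 453 Hz.
Filing a prong removes mass and raises the fork's frequency; the adjustment raises the fork's frequency.
The beat rate rose, so the adjustment moved the fork further from 449 Hz — it was already above the reference.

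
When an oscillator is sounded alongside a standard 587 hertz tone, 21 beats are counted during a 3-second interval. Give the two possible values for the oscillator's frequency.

Beat frequency = 21/3 = 7 Hz.
|f − 587| = 7, so f = 587 ± 7.

580 Hz or 594 Hz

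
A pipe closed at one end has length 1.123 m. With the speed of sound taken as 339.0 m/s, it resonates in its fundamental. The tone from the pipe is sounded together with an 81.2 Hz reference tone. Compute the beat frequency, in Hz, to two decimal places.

5.73 Hz

Closed pipe (odd harmonics): f_n = n·v/(4L) = 1·339.0/(4·1.123) = 75.4675 Hz.
f_beat = |75.4675 − 81.2| = 5.73 Hz.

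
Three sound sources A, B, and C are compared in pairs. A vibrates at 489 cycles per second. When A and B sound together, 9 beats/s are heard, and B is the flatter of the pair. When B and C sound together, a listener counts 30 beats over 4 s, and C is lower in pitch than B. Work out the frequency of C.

472.5 Hz

B is below A, so f_B = 489 − 9 = 480 Hz.
B–C: Beat frequency = 30/4 = 7.5 Hz.
C is below B, so f_C = 480 − 7.5 = 472.5 Hz.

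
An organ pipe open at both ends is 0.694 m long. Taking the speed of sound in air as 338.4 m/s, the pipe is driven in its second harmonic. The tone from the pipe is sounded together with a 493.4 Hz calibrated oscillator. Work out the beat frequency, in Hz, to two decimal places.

Open pipe: f_n = n·v/(2L) = 2·338.4/(2·0.694) = 487.6081 Hz.
f_beat = |487.6081 − 493.4| = 5.79 Hz.

5.79 Hz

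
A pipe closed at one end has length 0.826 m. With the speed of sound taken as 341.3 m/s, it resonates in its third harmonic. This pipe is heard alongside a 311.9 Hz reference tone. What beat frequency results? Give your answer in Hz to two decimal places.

2.00 Hz

Closed pipe (odd harmonics): f_n = n·v/(4L) = 3·341.3/(4·0.826) = 309.8971 Hz.
f_beat = |309.8971 − 311.9| = 2.00 Hz.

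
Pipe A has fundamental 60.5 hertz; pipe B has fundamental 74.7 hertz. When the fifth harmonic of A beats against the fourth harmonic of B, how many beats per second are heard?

Fifth harmonic of the first: 5·60.5 = 302.5 Hz.
Fourth harmonic of the second: 4·74.7 = 298.8 Hz.
f_beat = |302.5 − 298.8| = 3.7 Hz.

3.7 Hz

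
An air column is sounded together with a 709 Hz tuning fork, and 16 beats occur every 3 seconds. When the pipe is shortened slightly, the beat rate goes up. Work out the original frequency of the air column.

714.3333 Hz

Beat frequency = 16/3 = 5.3333 Hz.
|f − 709| = 5.3333, so the air column was at either 703.6667 Hz or 714.3333 Hz.
A shorter pipe has a higher fundamental; the adjustment raises the air column's frequency.
The beat rate rose, so the adjustment moved the air column further from 709 Hz — it was already above the reference.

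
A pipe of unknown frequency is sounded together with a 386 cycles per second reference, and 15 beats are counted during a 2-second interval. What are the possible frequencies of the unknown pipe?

378.5 Hz or 393.5 Hz

Beat frequency = 15/2 = 7.5 Hz.
|f − 386| = 7.5, so f = 386 ± 7.5.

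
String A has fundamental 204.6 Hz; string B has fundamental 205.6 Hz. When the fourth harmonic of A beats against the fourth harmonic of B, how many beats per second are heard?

Fourth harmonic of the first: 4·204.6 = 818.4 Hz.
Fourth harmonic of the second: 4·205.6 = 822.4 Hz.
f_beat = |818.4 − 822.4| = 4.0 Hz.

4.0 Hz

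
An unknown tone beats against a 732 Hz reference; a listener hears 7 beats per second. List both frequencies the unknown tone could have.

|f − 732| = 7, so f = 732 ± 7.

725 Hz or 739 Hz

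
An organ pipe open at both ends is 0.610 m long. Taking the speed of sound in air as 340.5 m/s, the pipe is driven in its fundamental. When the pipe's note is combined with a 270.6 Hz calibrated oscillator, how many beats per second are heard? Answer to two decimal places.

8.50 Hz

Open pipe: f_n = n·v/(2L) = 1·340.5/(2·0.610) = 279.0984 Hz.
f_beat = |279.0984 − 270.6| = 8.50 Hz.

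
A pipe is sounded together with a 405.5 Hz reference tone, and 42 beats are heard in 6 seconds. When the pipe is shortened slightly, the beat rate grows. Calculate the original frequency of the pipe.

Beat frequency = 42/6 = 7 Hz.
|f − 405.5| = 7, so the pipe was at either 398.5 Hz or 412.5 Hz.
A shorter pipe has a higher fundamental; the adjustment raises the pipe's frequency.
The beat rate rose, so the adjustment moved the pipe further from 405.5 Hz — it was already above the reference.

412.5 Hz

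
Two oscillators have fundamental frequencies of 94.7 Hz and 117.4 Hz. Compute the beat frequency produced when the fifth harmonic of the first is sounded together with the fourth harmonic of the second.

3.9 Hz

Fifth harmonic of the first: 5·94.7 = 473.5 Hz.
Fourth harmonic of the second: 4·117.4 = 469.6 Hz.
f_beat = |473.5 − 469.6| = 3.9 Hz.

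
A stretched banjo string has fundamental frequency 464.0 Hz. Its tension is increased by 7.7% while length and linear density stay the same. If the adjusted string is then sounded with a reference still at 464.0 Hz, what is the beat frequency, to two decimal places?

For a string, f ∝ √T, so the new frequency is 464.0·√1.077 = 481.5328 Hz.
f_beat = |481.5328 − 464.0| = 17.53 Hz.

17.53 Hz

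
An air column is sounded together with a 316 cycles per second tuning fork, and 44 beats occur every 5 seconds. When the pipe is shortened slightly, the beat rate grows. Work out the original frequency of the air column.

Beat frequency = 44/5 = 8.8 Hz.
|f − 316| = 8.8, so the air column was at either 307.2 Hz or 324.8 Hz.
A shorter pipe has a higher fundamental; the adjustment raises the air column's frequency.
The beat rate rose, so the adjustment moved the air column further from 316 Hz — it was already above the reference.

324.8 Hz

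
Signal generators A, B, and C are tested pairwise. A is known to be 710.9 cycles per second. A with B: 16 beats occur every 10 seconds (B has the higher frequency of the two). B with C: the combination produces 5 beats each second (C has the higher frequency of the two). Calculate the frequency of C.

A–B: Beat frequency = 16/10 = 1.6 Hz.
B is above A, so f_B = 710.9 + 1.6 = 712.5 Hz.
C is above B, so f_C = 712.5 + 5 = 717.5 Hz.

717.5 Hz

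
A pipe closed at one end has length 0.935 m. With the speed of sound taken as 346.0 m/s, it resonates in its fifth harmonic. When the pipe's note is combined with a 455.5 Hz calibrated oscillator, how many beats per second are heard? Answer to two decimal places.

7.07 Hz

Closed pipe (odd harmonics): f_n = n·v/(4L) = 5·346.0/(4·0.935) = 462.5668 Hz.
f_beat = |462.5668 − 455.5| = 7.07 Hz.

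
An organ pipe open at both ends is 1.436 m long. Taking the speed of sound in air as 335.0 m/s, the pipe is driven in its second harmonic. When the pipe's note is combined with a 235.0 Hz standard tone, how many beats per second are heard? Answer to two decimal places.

1.71 Hz

Open pipe: f_n = n·v/(2L) = 2·335.0/(2·1.436) = 233.2869 Hz.
f_beat = |233.2869 − 235.0| = 1.71 Hz.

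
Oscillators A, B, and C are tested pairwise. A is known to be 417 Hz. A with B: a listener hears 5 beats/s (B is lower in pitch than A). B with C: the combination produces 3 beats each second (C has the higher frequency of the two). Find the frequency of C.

415 Hz

B is below A, so f_B = 417 − 5 = 412 Hz.
C is above B, so f_C = 412 + 3 = 415 Hz.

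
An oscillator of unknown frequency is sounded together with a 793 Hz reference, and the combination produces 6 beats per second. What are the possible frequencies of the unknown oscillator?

|f − 793| = 6, so f = 793 ± 6.

787 Hz or 799 Hz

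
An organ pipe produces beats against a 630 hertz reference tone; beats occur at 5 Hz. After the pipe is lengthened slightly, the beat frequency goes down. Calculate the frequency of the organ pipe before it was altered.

635 Hz

|f − 630| = 5, so the organ pipe was at either 625 Hz or 635 Hz.
A longer pipe has a lower fundamental; the adjustment lowers the organ pipe's frequency.
The beat rate fell, so the adjustment moved the organ pipe toward 630 Hz — it must have started above the reference.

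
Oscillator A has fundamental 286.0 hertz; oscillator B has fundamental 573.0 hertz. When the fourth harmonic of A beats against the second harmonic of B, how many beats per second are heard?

Fourth harmonic of the first: 4·286.0 = 1144.0 Hz.
Second harmonic of the second: 2·573.0 = 1146.0 Hz.
f_beat = |1144.0 − 1146.0| = 2.0 Hz.

2.0 Hz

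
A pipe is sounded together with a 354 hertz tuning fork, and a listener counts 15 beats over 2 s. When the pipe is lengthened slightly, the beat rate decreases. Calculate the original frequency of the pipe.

Beat frequency = 15/2 = 7.5 Hz.
|f − 354| = 7.5, so the pipe was at either 346.5 Hz or 361.5 Hz.
A longer pipe has a lower fundamental; the adjustment lowers the pipe's frequency.
The beat rate fell, so the adjustment moved the pipe toward 354 Hz — it must have started above the reference.

361.5 Hz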